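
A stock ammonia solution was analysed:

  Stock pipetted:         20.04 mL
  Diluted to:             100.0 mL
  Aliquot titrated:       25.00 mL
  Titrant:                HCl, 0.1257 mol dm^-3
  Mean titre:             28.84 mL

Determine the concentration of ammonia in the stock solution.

0.7236 mol/L

NH3 + HCl → NH4Cl
n(HCl) = 0.02884 × 0.1257 = 3.625 × 10^-3 mol
n(NH3) in the aliquot = 3.625 × 10^-3 mol (1:1 ratio)
[NH3]_dilute = 3.625 × 10^-3 / 0.02500 = 0.1450 mol/L
Dilution factor = 100.0 / 20.04 = 4.990
[NH3]_stock = 0.1450 × 4.990 = 0.7236 mol/L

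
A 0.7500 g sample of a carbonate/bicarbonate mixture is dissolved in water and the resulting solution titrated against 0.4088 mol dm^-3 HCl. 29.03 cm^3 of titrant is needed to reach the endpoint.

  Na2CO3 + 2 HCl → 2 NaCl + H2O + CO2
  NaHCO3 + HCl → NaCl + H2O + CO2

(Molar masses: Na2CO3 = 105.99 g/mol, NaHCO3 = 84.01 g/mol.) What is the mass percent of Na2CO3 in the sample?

56.27 %

n(HCl) = 0.02903 × 0.4088 = 0.01187 mol
Let x = n(Na2CO3), y = n(NaHCO3).
Titrant: 2x + 1y = 0.01187;  mass: 105.99x + 84.01y = 0.7500
Solving, x = 3.982 × 10^-3 mol, y = 3.904 × 10^-3 mol
mass of Na2CO3 = 3.982 × 10^-3 × 105.99 = 0.4220 g
% Na2CO3 = 0.4220 / 0.7500 × 100 = 56.27 %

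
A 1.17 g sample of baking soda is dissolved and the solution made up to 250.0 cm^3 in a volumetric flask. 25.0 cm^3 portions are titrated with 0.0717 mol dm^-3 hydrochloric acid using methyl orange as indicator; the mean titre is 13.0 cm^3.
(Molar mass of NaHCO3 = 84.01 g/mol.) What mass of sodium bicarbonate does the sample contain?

0.783 g

NaHCO3 + HCl → NaCl + H2O + CO2
n(HCl) per titration = 0.0130 × 0.0717 = 9.32 × 10^-4 mol
n(NaHCO3) in each aliquot = 9.32 × 10^-4 mol (1:1 ratio)
n(NaHCO3) in the whole flask = 9.32 × 10^-4 × 250.0/25.0 = 9.32 × 10^-3 mol
mass of NaHCO3 = 9.32 × 10^-3 × 84.01 = 0.783 g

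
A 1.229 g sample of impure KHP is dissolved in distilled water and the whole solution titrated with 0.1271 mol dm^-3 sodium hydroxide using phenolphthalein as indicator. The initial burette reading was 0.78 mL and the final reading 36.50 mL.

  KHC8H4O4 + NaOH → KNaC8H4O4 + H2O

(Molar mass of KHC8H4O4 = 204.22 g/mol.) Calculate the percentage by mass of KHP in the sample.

75.44 %

n(NaOH) = 0.03572 L × 0.1271 mol/L = 4.540 × 10^-3 mol
n(KHC8H4O4) = 4.540 × 10^-3 mol (1:1 ratio)
mass of KHC8H4O4 = 4.540 × 10^-3 × 204.22 g/mol = 0.9272 g
% KHC8H4O4 = 0.9272 / 1.229 × 100 = 75.44 %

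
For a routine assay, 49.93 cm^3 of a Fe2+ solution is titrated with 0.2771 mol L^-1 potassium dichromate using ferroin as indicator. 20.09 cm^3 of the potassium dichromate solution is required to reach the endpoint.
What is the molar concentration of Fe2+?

0.6690 mol/L

Cr2O7^2- + 6 Fe^2+ + 14 H^+ → 2 Cr^3+ + 6 Fe^3+ + 7 H2O
n(K2Cr2O7) = 0.02009 L × 0.2771 mol/L = 5.567 × 10^-3 mol
From the 6:1 mole ratio, n(Fe2+) = 6/1 × 5.567 × 10^-3 = 0.03340 mol
[Fe2+] = 0.03340 mol / 0.04993 L = 0.6690 mol/L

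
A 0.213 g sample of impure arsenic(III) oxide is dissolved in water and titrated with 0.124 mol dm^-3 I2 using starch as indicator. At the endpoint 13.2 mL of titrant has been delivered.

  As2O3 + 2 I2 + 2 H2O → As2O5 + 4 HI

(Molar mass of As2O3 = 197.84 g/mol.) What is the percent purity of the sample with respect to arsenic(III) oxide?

76.0 %

n(I2) = 0.0132 L × 0.124 mol/L = 1.64 × 10^-3 mol
From the 1:2 ratio, n(As2O3) = 1/2 × 1.64 × 10^-3 = 8.18 × 10^-4 mol
mass of As2O3 = 8.18 × 10^-4 × 197.84 g/mol = 0.162 g
% As2O3 = 0.162 / 0.213 × 100 = 76.0 %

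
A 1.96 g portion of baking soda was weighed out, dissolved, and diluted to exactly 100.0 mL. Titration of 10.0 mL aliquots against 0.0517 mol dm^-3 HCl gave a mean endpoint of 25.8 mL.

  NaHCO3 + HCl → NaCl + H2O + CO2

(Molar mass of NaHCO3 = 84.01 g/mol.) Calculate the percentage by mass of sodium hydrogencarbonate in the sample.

n(HCl) per titration = 0.0258 × 0.0517 = 1.33 × 10^-3 mol
n(NaHCO3) in each aliquot = 1.33 × 10^-3 mol (1:1 ratio)
n(NaHCO3) in the whole flask = 1.33 × 10^-3 × 100.0/10.0 = 0.0133 mol
mass of NaHCO3 = 0.0133 × 84.01 = 1.12 g
% NaHCO3 = 1.12 / 1.96 × 100 = 57.2 %

57.2 %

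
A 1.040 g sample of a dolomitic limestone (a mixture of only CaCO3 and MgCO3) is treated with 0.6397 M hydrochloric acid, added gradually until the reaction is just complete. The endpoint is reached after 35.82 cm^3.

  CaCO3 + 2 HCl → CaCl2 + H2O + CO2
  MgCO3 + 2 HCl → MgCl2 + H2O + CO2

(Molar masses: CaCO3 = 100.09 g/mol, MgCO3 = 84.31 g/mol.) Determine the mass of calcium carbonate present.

n(HCl) = 0.03582 × 0.6397 = 0.02291 mol
Let x = n(CaCO3), y = n(MgCO3).
Titrant: 2x + 2y = 0.02291;  mass: 100.09x + 84.31y = 1.040
Solving, x = 4.693 × 10^-3 mol, y = 6.764 × 10^-3 mol
mass of CaCO3 = 4.693 × 10^-3 × 100.09 = 0.4697 g

0.4697 g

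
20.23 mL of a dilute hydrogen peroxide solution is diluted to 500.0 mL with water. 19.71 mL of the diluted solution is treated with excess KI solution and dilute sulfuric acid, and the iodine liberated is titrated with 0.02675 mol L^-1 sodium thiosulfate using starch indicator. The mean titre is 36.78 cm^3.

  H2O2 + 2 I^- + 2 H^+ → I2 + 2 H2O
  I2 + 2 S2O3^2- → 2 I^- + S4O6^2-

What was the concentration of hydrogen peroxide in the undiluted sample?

n(S2O3^2-) = 0.03678 × 0.02675 = 9.839 × 10^-4 mol
n(I2) = n(S2O3^2-)/2 = 4.919 × 10^-4 mol
n(H2O2) in the aliquot = 4.919 × 10^-4 mol (1:1 ratio)
[H2O2]_dilute = 4.919 × 10^-4 / 0.01971 = 0.02496 mol/L
[H2O2]_original = 0.02496 × 500.0/20.23 = 0.6169 mol/L

0.6169 mol/L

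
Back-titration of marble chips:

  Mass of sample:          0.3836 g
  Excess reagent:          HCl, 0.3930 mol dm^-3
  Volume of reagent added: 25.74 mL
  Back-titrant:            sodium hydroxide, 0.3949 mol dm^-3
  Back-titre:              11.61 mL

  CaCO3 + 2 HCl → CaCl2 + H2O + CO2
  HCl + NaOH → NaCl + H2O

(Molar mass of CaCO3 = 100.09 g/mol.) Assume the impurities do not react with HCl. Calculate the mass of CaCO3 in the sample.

n(HCl) added = 0.02574 × 0.3930 = 0.01012 mol
n(NaOH) used in back-titration = 0.01161 × 0.3949 = 4.585 × 10^-3 mol
n(HCl) left over = 4.585 × 10^-3 mol (1:1 ratio)
n(HCl) consumed by analyte = 0.01012 − 4.585 × 10^-3 = 5.531 × 10^-3 mol
From the 1:2 ratio, n(CaCO3) = 1/2 × 5.531 × 10^-3 = 2.766 × 10^-3 mol
mass of CaCO3 = 2.766 × 10^-3 × 100.09 = 0.2768 g

0.2768 g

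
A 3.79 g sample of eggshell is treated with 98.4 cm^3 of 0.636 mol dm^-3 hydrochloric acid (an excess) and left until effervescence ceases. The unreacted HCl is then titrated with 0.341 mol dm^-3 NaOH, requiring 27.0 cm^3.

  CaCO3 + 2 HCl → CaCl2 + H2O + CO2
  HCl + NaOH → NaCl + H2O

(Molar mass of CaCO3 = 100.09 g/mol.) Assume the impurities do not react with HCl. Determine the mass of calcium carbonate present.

n(HCl) added = 0.0984 × 0.636 = 0.0626 mol
n(NaOH) used in back-titration = 0.0270 × 0.341 = 9.21 × 10^-3 mol
n(HCl) left over = 9.21 × 10^-3 mol (1:1 ratio)
n(HCl) consumed by analyte = 0.0626 − 9.21 × 10^-3 = 0.0534 mol
From the 1:2 ratio, n(CaCO3) = 1/2 × 0.0534 = 0.0267 mol
mass of CaCO3 = 0.0267 × 100.09 = 2.67 g

2.67 g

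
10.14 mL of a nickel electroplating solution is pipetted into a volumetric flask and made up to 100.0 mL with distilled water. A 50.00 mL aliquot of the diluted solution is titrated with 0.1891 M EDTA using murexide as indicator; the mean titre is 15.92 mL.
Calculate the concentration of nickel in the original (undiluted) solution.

0.5938 M

Ni^2+ + EDTA^4- → [Ni(EDTA)]^2-
n(EDTA) = 0.01592 × 0.1891 = 3.010 × 10^-3 mol
n(Ni2+) in the aliquot = 3.010 × 10^-3 mol (1:1 ratio)
[Ni2+]_dilute = 3.010 × 10^-3 / 0.05000 = 0.06021 mol/L
Dilution factor = 100.0 / 10.14 = 9.862
[Ni2+]_stock = 0.06021 × 9.862 = 0.5938 mol/L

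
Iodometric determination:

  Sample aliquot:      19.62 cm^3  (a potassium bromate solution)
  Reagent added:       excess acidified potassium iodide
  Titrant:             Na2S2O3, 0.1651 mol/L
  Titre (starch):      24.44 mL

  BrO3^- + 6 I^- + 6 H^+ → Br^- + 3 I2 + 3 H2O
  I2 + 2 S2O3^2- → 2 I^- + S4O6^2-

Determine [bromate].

0.03428 mol/L

n(S2O3^2-) = 0.02444 × 0.1651 = 4.035 × 10^-3 mol
n(I2) = n(S2O3^2-)/2 = 2.018 × 10^-3 mol
From the 1:3 ratio, n(BrO3^-) in the aliquot = 1/3 × 2.018 × 10^-3 = 6.725 × 10^-4 mol
[BrO3^-] = 6.725 × 10^-4 / 0.01962 = 0.03428 mol/L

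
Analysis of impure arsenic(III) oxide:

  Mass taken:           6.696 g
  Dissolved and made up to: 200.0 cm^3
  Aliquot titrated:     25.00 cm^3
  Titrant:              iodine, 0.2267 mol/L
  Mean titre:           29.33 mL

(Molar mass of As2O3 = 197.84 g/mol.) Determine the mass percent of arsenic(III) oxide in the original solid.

As2O3 + 2 I2 + 2 H2O → As2O5 + 4 HI
n(I2) per titration = 0.02933 × 0.2267 = 6.649 × 10^-3 mol
From the 1:2 ratio, n(As2O3) in each aliquot = 1/2 × 6.649 × 10^-3 = 3.325 × 10^-3 mol
n(As2O3) in the whole flask = 3.325 × 10^-3 × 200.0/25.00 = 0.02660 mol
mass of As2O3 = 0.02660 × 197.84 = 5.262 g
% As2O3 = 5.262 / 6.696 × 100 = 78.58 %

78.58 %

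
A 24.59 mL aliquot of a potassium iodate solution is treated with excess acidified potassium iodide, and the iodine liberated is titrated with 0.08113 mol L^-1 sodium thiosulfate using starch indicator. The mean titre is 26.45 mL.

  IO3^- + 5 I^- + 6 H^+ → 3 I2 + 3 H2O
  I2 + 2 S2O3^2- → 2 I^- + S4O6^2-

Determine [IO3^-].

n(S2O3^2-) = 0.02645 × 0.08113 = 2.146 × 10^-3 mol
n(I2) = n(S2O3^2-)/2 = 1.073 × 10^-3 mol
From the 1:3 ratio, n(IO3^-) in the aliquot = 1/3 × 1.073 × 10^-3 = 3.576 × 10^-4 mol
[IO3^-] = 3.576 × 10^-4 / 0.02459 = 0.01454 mol/L

0.01454 mol/L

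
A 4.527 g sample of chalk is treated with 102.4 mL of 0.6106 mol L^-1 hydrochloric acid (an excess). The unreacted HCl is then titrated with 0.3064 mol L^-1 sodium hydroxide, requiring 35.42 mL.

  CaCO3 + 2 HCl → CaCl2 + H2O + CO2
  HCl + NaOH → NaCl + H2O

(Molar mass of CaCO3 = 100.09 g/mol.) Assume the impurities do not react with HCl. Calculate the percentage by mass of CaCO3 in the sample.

n(HCl) added = 0.1024 × 0.6106 = 0.06253 mol
n(NaOH) used in back-titration = 0.03542 × 0.3064 = 0.01085 mol
n(HCl) left over = 0.01085 mol (1:1 ratio)
n(HCl) consumed by analyte = 0.06253 − 0.01085 = 0.05167 mol
From the 1:2 ratio, n(CaCO3) = 1/2 × 0.05167 = 0.02584 mol
mass of CaCO3 = 0.02584 × 100.09 = 2.586 g
% CaCO3 = 2.586 / 4.527 × 100 = 57.12 %

57.12 %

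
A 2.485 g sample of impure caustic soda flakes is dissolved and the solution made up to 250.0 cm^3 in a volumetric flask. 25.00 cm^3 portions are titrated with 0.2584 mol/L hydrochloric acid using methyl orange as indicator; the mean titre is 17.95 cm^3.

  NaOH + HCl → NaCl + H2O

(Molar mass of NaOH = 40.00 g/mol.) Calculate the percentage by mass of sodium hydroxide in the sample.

74.66 %

n(HCl) per titration = 0.01795 × 0.2584 = 4.638 × 10^-3 mol
n(NaOH) in each aliquot = 4.638 × 10^-3 mol (1:1 ratio)
n(NaOH) in the whole flask = 4.638 × 10^-3 × 250.0/25.00 = 0.04638 mol
mass of NaOH = 0.04638 × 40.00 = 1.855 g
% NaOH = 1.855 / 2.485 × 100 = 74.66 %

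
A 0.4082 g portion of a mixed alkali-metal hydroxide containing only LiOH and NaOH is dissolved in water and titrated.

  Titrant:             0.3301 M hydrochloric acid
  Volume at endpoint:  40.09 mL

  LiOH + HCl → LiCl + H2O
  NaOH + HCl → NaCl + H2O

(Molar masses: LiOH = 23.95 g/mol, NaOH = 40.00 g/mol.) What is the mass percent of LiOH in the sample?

44.29 %

n(HCl) = 0.04009 × 0.3301 = 0.01323 mol
Let x = n(LiOH), y = n(NaOH).
Titrant: 1x + 1y = 0.01323;  mass: 23.95x + 40.00y = 0.4082
Solving, x = 7.548 × 10^-3 mol, y = 5.686 × 10^-3 mol
mass of LiOH = 7.548 × 10^-3 × 23.95 = 0.1808 g
% LiOH = 0.1808 / 0.4082 × 100 = 44.29 %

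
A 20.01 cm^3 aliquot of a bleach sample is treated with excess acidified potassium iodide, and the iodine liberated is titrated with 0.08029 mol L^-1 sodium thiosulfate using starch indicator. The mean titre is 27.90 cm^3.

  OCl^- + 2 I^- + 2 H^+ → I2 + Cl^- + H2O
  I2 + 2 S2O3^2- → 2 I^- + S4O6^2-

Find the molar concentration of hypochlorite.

0.05597 mol/L

n(S2O3^2-) = 0.02790 × 0.08029 = 2.240 × 10^-3 mol
n(I2) = n(S2O3^2-)/2 = 1.120 × 10^-3 mol
n(OCl^-) in the aliquot = 1.120 × 10^-3 mol (1:1 ratio)
[OCl^-] = 1.120 × 10^-3 / 0.02001 = 0.05597 mol/L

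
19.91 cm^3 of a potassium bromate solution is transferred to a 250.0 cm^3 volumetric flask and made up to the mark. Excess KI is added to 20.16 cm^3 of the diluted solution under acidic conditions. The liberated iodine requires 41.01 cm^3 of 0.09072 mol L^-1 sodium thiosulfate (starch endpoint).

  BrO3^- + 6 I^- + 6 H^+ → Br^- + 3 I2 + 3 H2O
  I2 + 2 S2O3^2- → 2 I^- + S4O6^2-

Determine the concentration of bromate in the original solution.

n(S2O3^2-) = 0.04101 × 0.09072 = 3.720 × 10^-3 mol
n(I2) = n(S2O3^2-)/2 = 1.860 × 10^-3 mol
From the 1:3 ratio, n(BrO3^-) in the aliquot = 1/3 × 1.860 × 10^-3 = 6.201 × 10^-4 mol
[BrO3^-]_dilute = 6.201 × 10^-4 / 0.02016 = 0.03076 mol/L
[BrO3^-]_original = 0.03076 × 250.0/19.91 = 0.3862 mol/L

0.3862 mol/L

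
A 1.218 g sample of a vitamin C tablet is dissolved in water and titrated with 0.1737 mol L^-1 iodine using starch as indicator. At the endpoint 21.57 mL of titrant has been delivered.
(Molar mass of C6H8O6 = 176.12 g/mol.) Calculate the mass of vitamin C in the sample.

C6H8O6 + I2 → C6H6O6 + 2 HI
n(I2) = 0.02157 L × 0.1737 mol/L = 3.747 × 10^-3 mol
n(C6H8O6) = 3.747 × 10^-3 mol (1:1 ratio)
mass of C6H8O6 = 3.747 × 10^-3 × 176.12 g/mol = 0.6599 g

0.6599 g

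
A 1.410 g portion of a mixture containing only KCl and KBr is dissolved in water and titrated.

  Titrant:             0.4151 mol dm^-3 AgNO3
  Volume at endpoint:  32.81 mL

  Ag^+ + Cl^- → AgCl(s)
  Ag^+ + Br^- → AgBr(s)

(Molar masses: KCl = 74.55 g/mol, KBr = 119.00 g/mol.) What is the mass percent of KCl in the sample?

25.06 %

n(AgNO3) = 0.03281 × 0.4151 = 0.01362 mol
Let x = n(KCl), y = n(KBr).
Titrant: 1x + 1y = 0.01362;  mass: 74.55x + 119.00y = 1.410
Solving, x = 4.740 × 10^-3 mol, y = 8.879 × 10^-3 mol
mass of KCl = 4.740 × 10^-3 × 74.55 = 0.3534 g
% KCl = 0.3534 / 1.410 × 100 = 25.06 %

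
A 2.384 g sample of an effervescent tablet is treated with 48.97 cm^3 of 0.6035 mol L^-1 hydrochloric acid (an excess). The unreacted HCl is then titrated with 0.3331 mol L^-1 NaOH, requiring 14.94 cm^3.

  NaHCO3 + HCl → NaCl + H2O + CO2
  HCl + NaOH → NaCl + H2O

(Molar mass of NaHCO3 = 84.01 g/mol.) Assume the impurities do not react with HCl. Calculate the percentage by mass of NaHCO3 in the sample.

86.61 %

n(HCl) added = 0.04897 × 0.6035 = 0.02955 mol
n(NaOH) used in back-titration = 0.01494 × 0.3331 = 4.977 × 10^-3 mol
n(HCl) left over = 4.977 × 10^-3 mol (1:1 ratio)
n(HCl) consumed by analyte = 0.02955 − 4.977 × 10^-3 = 0.02458 mol
n(NaHCO3) = 0.02458 mol (1:1 ratio)
mass of NaHCO3 = 0.02458 × 84.01 = 2.065 g
% NaHCO3 = 2.065 / 2.384 × 100 = 86.61 %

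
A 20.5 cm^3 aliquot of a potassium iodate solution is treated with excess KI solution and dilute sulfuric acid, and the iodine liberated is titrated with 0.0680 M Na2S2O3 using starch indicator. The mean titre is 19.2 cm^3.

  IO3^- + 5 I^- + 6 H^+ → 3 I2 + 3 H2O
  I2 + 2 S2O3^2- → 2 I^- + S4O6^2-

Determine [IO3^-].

0.0106 M

n(S2O3^2-) = 0.0192 × 0.0680 = 1.31 × 10^-3 mol
n(I2) = n(S2O3^2-)/2 = 6.53 × 10^-4 mol
From the 1:3 ratio, n(IO3^-) in the aliquot = 1/3 × 6.53 × 10^-4 = 2.18 × 10^-4 mol
[IO3^-] = 2.18 × 10^-4 / 0.0205 = 0.0106 mol/L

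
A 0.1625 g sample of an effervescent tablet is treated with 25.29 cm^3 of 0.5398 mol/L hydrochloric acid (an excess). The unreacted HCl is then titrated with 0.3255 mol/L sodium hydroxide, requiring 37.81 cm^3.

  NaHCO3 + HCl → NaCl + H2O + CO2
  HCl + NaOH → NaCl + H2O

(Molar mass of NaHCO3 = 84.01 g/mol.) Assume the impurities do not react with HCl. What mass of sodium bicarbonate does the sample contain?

n(HCl) added = 0.02529 × 0.5398 = 0.01365 mol
n(NaOH) used in back-titration = 0.03781 × 0.3255 = 0.01231 mol
n(HCl) left over = 0.01231 mol (1:1 ratio)
n(HCl) consumed by analyte = 0.01365 − 0.01231 = 1.344 × 10^-3 mol
n(NaHCO3) = 1.344 × 10^-3 mol (1:1 ratio)
mass of NaHCO3 = 1.344 × 10^-3 × 84.01 = 0.1129 g

0.1129 g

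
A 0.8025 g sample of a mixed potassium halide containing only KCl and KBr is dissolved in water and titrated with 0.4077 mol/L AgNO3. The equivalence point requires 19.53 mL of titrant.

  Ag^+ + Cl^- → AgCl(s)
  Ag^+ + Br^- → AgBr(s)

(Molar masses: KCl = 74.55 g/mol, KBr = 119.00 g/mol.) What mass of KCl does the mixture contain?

n(AgNO3) = 0.01953 × 0.4077 = 7.962 × 10^-3 mol
Let x = n(KCl), y = n(KBr).
Titrant: 1x + 1y = 7.962 × 10^-3;  mass: 74.55x + 119.00y = 0.8025
Solving, x = 3.263 × 10^-3 mol, y = 4.700 × 10^-3 mol
mass of KCl = 3.263 × 10^-3 × 74.55 = 0.2432 g

0.2432 g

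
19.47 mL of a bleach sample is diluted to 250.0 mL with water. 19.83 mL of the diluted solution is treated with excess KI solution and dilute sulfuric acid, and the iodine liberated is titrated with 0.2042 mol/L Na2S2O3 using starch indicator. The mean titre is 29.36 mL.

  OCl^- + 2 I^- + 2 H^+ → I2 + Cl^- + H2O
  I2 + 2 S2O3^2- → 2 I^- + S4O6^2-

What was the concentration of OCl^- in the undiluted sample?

1.941 mol/L

n(S2O3^2-) = 0.02936 × 0.2042 = 5.995 × 10^-3 mol
n(I2) = n(S2O3^2-)/2 = 2.998 × 10^-3 mol
n(OCl^-) in the aliquot = 2.998 × 10^-3 mol (1:1 ratio)
[OCl^-]_dilute = 2.998 × 10^-3 / 0.01983 = 0.1512 mol/L
[OCl^-]_original = 0.1512 × 250.0/19.47 = 1.941 mol/L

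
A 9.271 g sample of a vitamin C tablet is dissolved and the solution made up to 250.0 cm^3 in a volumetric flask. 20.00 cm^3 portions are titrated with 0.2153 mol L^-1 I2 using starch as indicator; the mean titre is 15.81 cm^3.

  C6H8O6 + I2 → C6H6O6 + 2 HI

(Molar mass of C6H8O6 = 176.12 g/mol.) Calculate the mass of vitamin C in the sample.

n(I2) per titration = 0.01581 × 0.2153 = 3.404 × 10^-3 mol
n(C6H8O6) in each aliquot = 3.404 × 10^-3 mol (1:1 ratio)
n(C6H8O6) in the whole flask = 3.404 × 10^-3 × 250.0/20.00 = 0.04255 mol
mass of C6H8O6 = 0.04255 × 176.12 = 7.494 g

7.494 g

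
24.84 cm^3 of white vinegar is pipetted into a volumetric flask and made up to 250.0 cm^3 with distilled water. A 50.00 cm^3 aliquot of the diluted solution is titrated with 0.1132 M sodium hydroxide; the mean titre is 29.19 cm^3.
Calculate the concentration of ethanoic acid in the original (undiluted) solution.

CH3COOH + NaOH → CH3COONa + H2O
n(NaOH) = 0.02919 × 0.1132 = 3.304 × 10^-3 mol
n(CH3COOH) in the aliquot = 3.304 × 10^-3 mol (1:1 ratio)
[CH3COOH]_dilute = 3.304 × 10^-3 / 0.05000 = 0.06609 mol/L
Dilution factor = 250.0 / 24.84 = 10.06
[CH3COOH]_stock = 0.06609 × 10.06 = 0.6651 mol/L

0.6651 M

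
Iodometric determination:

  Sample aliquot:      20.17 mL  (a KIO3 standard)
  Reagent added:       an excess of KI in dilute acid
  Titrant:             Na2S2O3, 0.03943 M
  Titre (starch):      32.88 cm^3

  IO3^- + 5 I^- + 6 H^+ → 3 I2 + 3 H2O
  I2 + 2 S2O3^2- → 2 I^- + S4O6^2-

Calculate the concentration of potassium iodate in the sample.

0.01071 M

n(S2O3^2-) = 0.03288 × 0.03943 = 1.296 × 10^-3 mol
n(I2) = n(S2O3^2-)/2 = 6.482 × 10^-4 mol
From the 1:3 ratio, n(IO3^-) in the aliquot = 1/3 × 6.482 × 10^-4 = 2.161 × 10^-4 mol
[IO3^-] = 2.161 × 10^-4 / 0.02017 = 0.01071 mol/L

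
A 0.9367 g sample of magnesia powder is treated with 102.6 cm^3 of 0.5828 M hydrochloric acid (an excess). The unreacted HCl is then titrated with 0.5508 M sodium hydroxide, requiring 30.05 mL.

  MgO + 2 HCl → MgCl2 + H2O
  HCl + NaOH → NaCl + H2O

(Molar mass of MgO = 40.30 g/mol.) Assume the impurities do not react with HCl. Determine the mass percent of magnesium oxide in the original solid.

93.02 %

n(HCl) added = 0.1026 × 0.5828 = 0.05980 mol
n(NaOH) used in back-titration = 0.03005 × 0.5508 = 0.01655 mol
n(HCl) left over = 0.01655 mol (1:1 ratio)
n(HCl) consumed by analyte = 0.05980 − 0.01655 = 0.04324 mol
From the 1:2 ratio, n(MgO) = 1/2 × 0.04324 = 0.02162 mol
mass of MgO = 0.02162 × 40.30 = 0.8714 g
% MgO = 0.8714 / 0.9367 × 100 = 93.02 %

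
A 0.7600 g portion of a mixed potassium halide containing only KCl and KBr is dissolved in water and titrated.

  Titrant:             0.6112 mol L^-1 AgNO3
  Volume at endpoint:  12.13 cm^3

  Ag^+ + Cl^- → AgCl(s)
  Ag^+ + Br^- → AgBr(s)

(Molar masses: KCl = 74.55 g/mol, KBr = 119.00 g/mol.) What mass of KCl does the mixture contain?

0.2050 g

n(AgNO3) = 0.01213 × 0.6112 = 7.414 × 10^-3 mol
Let x = n(KCl), y = n(KBr).
Titrant: 1x + 1y = 7.414 × 10^-3;  mass: 74.55x + 119.00y = 0.7600
Solving, x = 2.750 × 10^-3 mol, y = 4.664 × 10^-3 mol
mass of KCl = 2.750 × 10^-3 × 74.55 = 0.2050 g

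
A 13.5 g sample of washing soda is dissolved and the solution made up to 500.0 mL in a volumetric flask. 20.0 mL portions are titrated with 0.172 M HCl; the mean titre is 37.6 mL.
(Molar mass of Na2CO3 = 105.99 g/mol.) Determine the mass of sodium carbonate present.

Na2CO3 + 2 HCl → 2 NaCl + H2O + CO2
n(HCl) per titration = 0.0376 × 0.172 = 6.47 × 10^-3 mol
From the 1:2 ratio, n(Na2CO3) in each aliquot = 1/2 × 6.47 × 10^-3 = 3.23 × 10^-3 mol
n(Na2CO3) in the whole flask = 3.23 × 10^-3 × 500.0/20.0 = 0.0808 mol
mass of Na2CO3 = 0.0808 × 105.99 = 8.57 g

8.57 g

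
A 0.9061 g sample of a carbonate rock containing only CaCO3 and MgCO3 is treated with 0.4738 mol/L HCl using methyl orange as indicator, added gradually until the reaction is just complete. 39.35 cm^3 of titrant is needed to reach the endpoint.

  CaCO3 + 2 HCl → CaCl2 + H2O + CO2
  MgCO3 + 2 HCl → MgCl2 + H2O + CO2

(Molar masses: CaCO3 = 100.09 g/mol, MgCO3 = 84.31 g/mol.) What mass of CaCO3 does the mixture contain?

n(HCl) = 0.03935 × 0.4738 = 0.01864 mol
Let x = n(CaCO3), y = n(MgCO3).
Titrant: 2x + 2y = 0.01864;  mass: 100.09x + 84.31y = 0.9061
Solving, x = 7.615 × 10^-3 mol, y = 1.707 × 10^-3 mol
mass of CaCO3 = 7.615 × 10^-3 × 100.09 = 0.7622 g

0.7622 g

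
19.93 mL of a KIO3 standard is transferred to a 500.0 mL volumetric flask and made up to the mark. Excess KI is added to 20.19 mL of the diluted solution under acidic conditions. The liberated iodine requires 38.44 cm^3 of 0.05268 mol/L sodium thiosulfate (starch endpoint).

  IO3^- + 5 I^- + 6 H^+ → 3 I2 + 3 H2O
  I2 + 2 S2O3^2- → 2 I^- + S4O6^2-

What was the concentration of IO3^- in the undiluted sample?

n(S2O3^2-) = 0.03844 × 0.05268 = 2.025 × 10^-3 mol
n(I2) = n(S2O3^2-)/2 = 1.013 × 10^-3 mol
From the 1:3 ratio, n(IO3^-) in the aliquot = 1/3 × 1.013 × 10^-3 = 3.375 × 10^-4 mol
[IO3^-]_dilute = 3.375 × 10^-4 / 0.02019 = 0.01672 mol/L
[IO3^-]_original = 0.01672 × 500.0/19.93 = 0.4194 mol/L

0.4194 mol/L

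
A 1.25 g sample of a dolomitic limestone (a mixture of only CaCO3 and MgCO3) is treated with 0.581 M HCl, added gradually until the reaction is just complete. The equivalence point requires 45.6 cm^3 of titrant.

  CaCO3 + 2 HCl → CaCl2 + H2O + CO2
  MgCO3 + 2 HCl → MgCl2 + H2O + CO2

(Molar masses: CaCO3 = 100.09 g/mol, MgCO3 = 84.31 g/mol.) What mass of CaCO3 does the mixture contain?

0.845 g

n(HCl) = 0.0456 × 0.581 = 0.0265 mol
Let x = n(CaCO3), y = n(MgCO3).
Titrant: 2x + 2y = 0.0265;  mass: 100.09x + 84.31y = 1.25
Solving, x = 8.44 × 10^-3 mol, y = 4.81 × 10^-3 mol
mass of CaCO3 = 8.44 × 10^-3 × 100.09 = 0.845 g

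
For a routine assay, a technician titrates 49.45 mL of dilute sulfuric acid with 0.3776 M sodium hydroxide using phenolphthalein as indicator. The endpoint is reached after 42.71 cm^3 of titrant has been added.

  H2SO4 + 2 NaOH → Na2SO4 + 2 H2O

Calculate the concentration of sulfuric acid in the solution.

n(NaOH) = 0.04271 L × 0.3776 mol/L = 0.01613 mol
From the 1:2 mole ratio, n(H2SO4) = 1/2 × 0.01613 = 8.064 × 10^-3 mol
[H2SO4] = 8.064 × 10^-3 mol / 0.04945 L = 0.1631 mol/L

0.1631 M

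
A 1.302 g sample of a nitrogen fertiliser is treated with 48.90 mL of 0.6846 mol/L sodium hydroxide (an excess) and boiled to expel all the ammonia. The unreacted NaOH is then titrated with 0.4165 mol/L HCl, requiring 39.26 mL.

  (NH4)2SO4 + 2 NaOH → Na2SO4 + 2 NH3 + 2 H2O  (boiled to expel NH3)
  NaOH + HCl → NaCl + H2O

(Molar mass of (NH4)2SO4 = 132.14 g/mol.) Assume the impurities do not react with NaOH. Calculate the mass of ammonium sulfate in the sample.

1.131 g

n(NaOH) added = 0.04890 × 0.6846 = 0.03348 mol
n(HCl) used in back-titration = 0.03926 × 0.4165 = 0.01635 mol
n(NaOH) left over = 0.01635 mol (1:1 ratio)
n(NaOH) consumed by analyte = 0.03348 − 0.01635 = 0.01713 mol
From the 1:2 ratio, n((NH4)2SO4) = 1/2 × 0.01713 = 8.563 × 10^-3 mol
mass of (NH4)2SO4 = 8.563 × 10^-3 × 132.14 = 1.131 g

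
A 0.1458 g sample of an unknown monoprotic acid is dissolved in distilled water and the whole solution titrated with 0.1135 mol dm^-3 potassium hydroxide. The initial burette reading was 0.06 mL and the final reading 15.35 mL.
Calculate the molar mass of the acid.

n(KOH) = 0.01529 L × 0.1135 mol/L = 1.735 × 10^-3 mol
n(HA) = 1.735 × 10^-3 mol (1:1 ratio)
M = m / n = 0.1458 g / 1.735 × 10^-3 mol = 84.01 g/mol

84.01 g/mol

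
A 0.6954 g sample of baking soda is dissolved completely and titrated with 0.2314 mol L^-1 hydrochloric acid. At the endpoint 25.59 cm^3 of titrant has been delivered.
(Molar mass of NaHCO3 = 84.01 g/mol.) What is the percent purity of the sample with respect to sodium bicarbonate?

71.54 %

NaHCO3 + HCl → NaCl + H2O + CO2
n(HCl) = 0.02559 L × 0.2314 mol/L = 5.922 × 10^-3 mol
n(NaHCO3) = 5.922 × 10^-3 mol (1:1 ratio)
mass of NaHCO3 = 5.922 × 10^-3 × 84.01 g/mol = 0.4975 g
% NaHCO3 = 0.4975 / 0.6954 × 100 = 71.54 %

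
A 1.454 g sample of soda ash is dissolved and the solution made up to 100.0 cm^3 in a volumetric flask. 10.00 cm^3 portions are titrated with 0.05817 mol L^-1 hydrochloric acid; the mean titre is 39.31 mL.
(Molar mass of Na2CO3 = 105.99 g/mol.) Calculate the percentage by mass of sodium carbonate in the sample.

83.34 %

Na2CO3 + 2 HCl → 2 NaCl + H2O + CO2
n(HCl) per titration = 0.03931 × 0.05817 = 2.287 × 10^-3 mol
From the 1:2 ratio, n(Na2CO3) in each aliquot = 1/2 × 2.287 × 10^-3 = 1.143 × 10^-3 mol
n(Na2CO3) in the whole flask = 1.143 × 10^-3 × 100.0/10.00 = 0.01143 mol
mass of Na2CO3 = 0.01143 × 105.99 = 1.212 g
% Na2CO3 = 1.212 / 1.454 × 100 = 83.34 %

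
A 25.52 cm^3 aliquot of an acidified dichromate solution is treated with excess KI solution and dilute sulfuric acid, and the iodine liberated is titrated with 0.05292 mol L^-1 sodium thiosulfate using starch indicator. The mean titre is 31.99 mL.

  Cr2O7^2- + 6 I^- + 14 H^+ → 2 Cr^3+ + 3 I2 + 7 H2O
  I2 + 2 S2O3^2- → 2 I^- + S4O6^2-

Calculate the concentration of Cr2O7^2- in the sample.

n(S2O3^2-) = 0.03199 × 0.05292 = 1.693 × 10^-3 mol
n(I2) = n(S2O3^2-)/2 = 8.465 × 10^-4 mol
From the 1:3 ratio, n(Cr2O7^2-) in the aliquot = 1/3 × 8.465 × 10^-4 = 2.822 × 10^-4 mol
[Cr2O7^2-] = 2.822 × 10^-4 / 0.02552 = 0.01106 mol/L

0.01106 mol/L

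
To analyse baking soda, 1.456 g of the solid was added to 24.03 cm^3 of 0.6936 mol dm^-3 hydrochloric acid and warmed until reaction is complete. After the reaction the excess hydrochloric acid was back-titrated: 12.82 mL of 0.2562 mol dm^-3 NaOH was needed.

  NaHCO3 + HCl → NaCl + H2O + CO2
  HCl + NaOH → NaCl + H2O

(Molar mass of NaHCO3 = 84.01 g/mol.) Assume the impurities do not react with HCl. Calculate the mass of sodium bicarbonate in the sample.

1.124 g

n(HCl) added = 0.02403 × 0.6936 = 0.01667 mol
n(NaOH) used in back-titration = 0.01282 × 0.2562 = 3.284 × 10^-3 mol
n(HCl) left over = 3.284 × 10^-3 mol (1:1 ratio)
n(HCl) consumed by analyte = 0.01667 − 3.284 × 10^-3 = 0.01338 mol
n(NaHCO3) = 0.01338 mol (1:1 ratio)
mass of NaHCO3 = 0.01338 × 84.01 = 1.124 g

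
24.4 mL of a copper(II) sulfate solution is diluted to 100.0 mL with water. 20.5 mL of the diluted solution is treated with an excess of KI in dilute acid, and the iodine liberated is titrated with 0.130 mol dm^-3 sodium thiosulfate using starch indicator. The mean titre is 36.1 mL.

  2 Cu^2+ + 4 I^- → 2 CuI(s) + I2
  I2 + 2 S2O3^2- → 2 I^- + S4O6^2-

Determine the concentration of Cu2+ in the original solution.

n(S2O3^2-) = 0.0361 × 0.130 = 4.69 × 10^-3 mol
n(I2) = n(S2O3^2-)/2 = 2.35 × 10^-3 mol
From the 2:1 ratio, n(Cu2+) in the aliquot = 2/1 × 2.35 × 10^-3 = 4.69 × 10^-3 mol
[Cu2+]_dilute = 4.69 × 10^-3 / 0.0205 = 0.229 mol/L
[Cu2+]_original = 0.229 × 100.0/24.4 = 0.938 mol/L

0.938 mol/L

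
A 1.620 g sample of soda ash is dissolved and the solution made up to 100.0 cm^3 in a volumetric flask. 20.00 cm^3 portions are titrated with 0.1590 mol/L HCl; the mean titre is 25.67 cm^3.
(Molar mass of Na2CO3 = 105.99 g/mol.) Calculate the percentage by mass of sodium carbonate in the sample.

Na2CO3 + 2 HCl → 2 NaCl + H2O + CO2
n(HCl) per titration = 0.02567 × 0.1590 = 4.082 × 10^-3 mol
From the 1:2 ratio, n(Na2CO3) in each aliquot = 1/2 × 4.082 × 10^-3 = 2.041 × 10^-3 mol
n(Na2CO3) in the whole flask = 2.041 × 10^-3 × 100.0/20.00 = 0.01020 mol
mass of Na2CO3 = 0.01020 × 105.99 = 1.082 g
% Na2CO3 = 1.082 / 1.620 × 100 = 66.76 %

66.76 %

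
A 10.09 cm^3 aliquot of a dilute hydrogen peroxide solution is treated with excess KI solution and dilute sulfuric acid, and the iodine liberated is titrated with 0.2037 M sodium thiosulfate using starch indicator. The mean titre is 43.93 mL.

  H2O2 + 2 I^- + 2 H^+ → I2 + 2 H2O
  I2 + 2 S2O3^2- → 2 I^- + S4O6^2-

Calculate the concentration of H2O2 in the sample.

n(S2O3^2-) = 0.04393 × 0.2037 = 8.949 × 10^-3 mol
n(I2) = n(S2O3^2-)/2 = 4.474 × 10^-3 mol
n(H2O2) in the aliquot = 4.474 × 10^-3 mol (1:1 ratio)
[H2O2] = 4.474 × 10^-3 / 0.01009 = 0.4434 mol/L

0.4434 M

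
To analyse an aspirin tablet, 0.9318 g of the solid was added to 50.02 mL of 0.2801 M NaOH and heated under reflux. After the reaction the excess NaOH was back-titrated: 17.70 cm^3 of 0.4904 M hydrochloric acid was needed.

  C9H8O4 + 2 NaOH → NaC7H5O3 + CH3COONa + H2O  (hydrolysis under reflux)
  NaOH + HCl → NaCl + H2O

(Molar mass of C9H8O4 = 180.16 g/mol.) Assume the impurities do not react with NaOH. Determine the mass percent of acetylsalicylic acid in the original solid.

51.53 %

n(NaOH) added = 0.05002 × 0.2801 = 0.01401 mol
n(HCl) used in back-titration = 0.01770 × 0.4904 = 8.680 × 10^-3 mol
n(NaOH) left over = 8.680 × 10^-3 mol (1:1 ratio)
n(NaOH) consumed by analyte = 0.01401 − 8.680 × 10^-3 = 5.331 × 10^-3 mol
From the 1:2 ratio, n(C9H8O4) = 1/2 × 5.331 × 10^-3 = 2.665 × 10^-3 mol
mass of C9H8O4 = 2.665 × 10^-3 × 180.16 = 0.4802 g
% C9H8O4 = 0.4802 / 0.9318 × 100 = 51.53 %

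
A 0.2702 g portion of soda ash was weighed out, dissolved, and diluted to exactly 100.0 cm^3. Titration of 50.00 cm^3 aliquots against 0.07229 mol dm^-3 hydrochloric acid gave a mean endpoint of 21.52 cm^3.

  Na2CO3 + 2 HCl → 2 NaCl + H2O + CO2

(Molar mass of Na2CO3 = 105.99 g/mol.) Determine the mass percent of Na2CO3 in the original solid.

n(HCl) per titration = 0.02152 × 0.07229 = 1.556 × 10^-3 mol
From the 1:2 ratio, n(Na2CO3) in each aliquot = 1/2 × 1.556 × 10^-3 = 7.778 × 10^-4 mol
n(Na2CO3) in the whole flask = 7.778 × 10^-4 × 100.0/50.00 = 1.556 × 10^-3 mol
mass of Na2CO3 = 1.556 × 10^-3 × 105.99 = 0.1649 g
% Na2CO3 = 0.1649 / 0.2702 × 100 = 61.02 %

61.02 %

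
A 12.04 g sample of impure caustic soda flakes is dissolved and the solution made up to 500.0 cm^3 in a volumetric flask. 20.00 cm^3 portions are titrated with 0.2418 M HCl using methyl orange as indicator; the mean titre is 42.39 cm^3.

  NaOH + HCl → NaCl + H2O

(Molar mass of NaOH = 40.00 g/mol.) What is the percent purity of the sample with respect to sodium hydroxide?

n(HCl) per titration = 0.04239 × 0.2418 = 0.01025 mol
n(NaOH) in each aliquot = 0.01025 mol (1:1 ratio)
n(NaOH) in the whole flask = 0.01025 × 500.0/20.00 = 0.2562 mol
mass of NaOH = 0.2562 × 40.00 = 10.25 g
% NaOH = 10.25 / 12.04 × 100 = 85.13 %

85.13 %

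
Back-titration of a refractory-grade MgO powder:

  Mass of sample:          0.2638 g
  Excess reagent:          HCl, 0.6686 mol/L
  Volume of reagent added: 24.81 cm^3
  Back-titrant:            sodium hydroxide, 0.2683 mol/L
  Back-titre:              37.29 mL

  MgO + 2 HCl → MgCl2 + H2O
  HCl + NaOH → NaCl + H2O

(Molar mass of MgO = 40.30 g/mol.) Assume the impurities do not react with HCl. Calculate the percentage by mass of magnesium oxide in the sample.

n(HCl) added = 0.02481 × 0.6686 = 0.01659 mol
n(NaOH) used in back-titration = 0.03729 × 0.2683 = 0.01000 mol
n(HCl) left over = 0.01000 mol (1:1 ratio)
n(HCl) consumed by analyte = 0.01659 − 0.01000 = 6.583 × 10^-3 mol
From the 1:2 ratio, n(MgO) = 1/2 × 6.583 × 10^-3 = 3.292 × 10^-3 mol
mass of MgO = 3.292 × 10^-3 × 40.30 = 0.1326 g
% MgO = 0.1326 / 0.2638 × 100 = 50.28 %

50.28 %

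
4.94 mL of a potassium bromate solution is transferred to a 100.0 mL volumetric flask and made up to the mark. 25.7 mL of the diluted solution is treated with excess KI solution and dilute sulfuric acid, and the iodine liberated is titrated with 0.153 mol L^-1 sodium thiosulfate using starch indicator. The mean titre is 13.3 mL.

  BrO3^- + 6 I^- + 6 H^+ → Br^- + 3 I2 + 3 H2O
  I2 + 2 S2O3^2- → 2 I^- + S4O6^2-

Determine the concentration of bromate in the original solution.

0.267 mol/L

n(S2O3^2-) = 0.0133 × 0.153 = 2.03 × 10^-3 mol
n(I2) = n(S2O3^2-)/2 = 1.02 × 10^-3 mol
From the 1:3 ratio, n(BrO3^-) in the aliquot = 1/3 × 1.02 × 10^-3 = 3.39 × 10^-4 mol
[BrO3^-]_dilute = 3.39 × 10^-4 / 0.0257 = 0.0132 mol/L
[BrO3^-]_original = 0.0132 × 100.0/4.94 = 0.267 mol/L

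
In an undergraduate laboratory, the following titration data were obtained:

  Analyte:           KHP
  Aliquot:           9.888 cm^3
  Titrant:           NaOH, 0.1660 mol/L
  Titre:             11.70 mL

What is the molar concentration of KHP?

KHC8H4O4 + NaOH → KNaC8H4O4 + H2O
n(NaOH) = 0.01170 L × 0.1660 mol/L = 1.942 × 10^-3 mol
n(KHC8H4O4) = 1.942 × 10^-3 mol (1:1 mole ratio)
[KHC8H4O4] = 1.942 × 10^-3 mol / 0.009888 L = 0.1964 mol/L

0.1964 mol/L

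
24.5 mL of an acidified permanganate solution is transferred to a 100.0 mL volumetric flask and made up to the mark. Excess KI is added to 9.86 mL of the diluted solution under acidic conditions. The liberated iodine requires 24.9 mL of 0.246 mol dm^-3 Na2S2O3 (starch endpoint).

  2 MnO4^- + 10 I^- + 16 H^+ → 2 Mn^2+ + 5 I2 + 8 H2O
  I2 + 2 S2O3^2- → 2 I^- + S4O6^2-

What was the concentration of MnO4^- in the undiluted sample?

n(S2O3^2-) = 0.0249 × 0.246 = 6.13 × 10^-3 mol
n(I2) = n(S2O3^2-)/2 = 3.06 × 10^-3 mol
From the 2:5 ratio, n(MnO4^-) in the aliquot = 2/5 × 3.06 × 10^-3 = 1.23 × 10^-3 mol
[MnO4^-]_dilute = 1.23 × 10^-3 / 0.00986 = 0.124 mol/L
[MnO4^-]_original = 0.124 × 100.0/24.5 = 0.507 mol/L

0.507 mol/L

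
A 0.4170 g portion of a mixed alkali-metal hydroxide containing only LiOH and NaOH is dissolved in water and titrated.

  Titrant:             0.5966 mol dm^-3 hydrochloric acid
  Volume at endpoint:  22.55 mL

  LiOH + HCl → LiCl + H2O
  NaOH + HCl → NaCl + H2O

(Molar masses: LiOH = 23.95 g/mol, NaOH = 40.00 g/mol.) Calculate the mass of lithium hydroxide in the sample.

n(HCl) = 0.02255 × 0.5966 = 0.01345 mol
Let x = n(LiOH), y = n(NaOH).
Titrant: 1x + 1y = 0.01345;  mass: 23.95x + 40.00y = 0.4170
Solving, x = 7.547 × 10^-3 mol, y = 5.906 × 10^-3 mol
mass of LiOH = 7.547 × 10^-3 × 23.95 = 0.1808 g

0.1808 g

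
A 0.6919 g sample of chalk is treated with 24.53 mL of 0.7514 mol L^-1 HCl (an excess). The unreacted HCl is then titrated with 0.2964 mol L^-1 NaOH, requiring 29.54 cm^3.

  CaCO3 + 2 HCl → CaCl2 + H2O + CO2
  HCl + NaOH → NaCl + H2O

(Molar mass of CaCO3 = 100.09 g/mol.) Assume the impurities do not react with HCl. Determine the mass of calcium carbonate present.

0.4842 g

n(HCl) added = 0.02453 × 0.7514 = 0.01843 mol
n(NaOH) used in back-titration = 0.02954 × 0.2964 = 8.756 × 10^-3 mol
n(HCl) left over = 8.756 × 10^-3 mol (1:1 ratio)
n(HCl) consumed by analyte = 0.01843 − 8.756 × 10^-3 = 9.676 × 10^-3 mol
From the 1:2 ratio, n(CaCO3) = 1/2 × 9.676 × 10^-3 = 4.838 × 10^-3 mol
mass of CaCO3 = 4.838 × 10^-3 × 100.09 = 0.4842 g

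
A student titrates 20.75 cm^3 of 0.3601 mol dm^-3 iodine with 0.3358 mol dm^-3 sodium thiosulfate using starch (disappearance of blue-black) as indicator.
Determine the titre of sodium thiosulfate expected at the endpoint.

I2 + 2 S2O3^2- → 2 I^- + S4O6^2-
n(I2) = 0.02075 L × 0.3601 mol/L = 7.472 × 10^-3 mol
From the 2:1 stoichiometry, n(Na2S2O3) = 2/1 × 7.472 × 10^-3 = 0.01494 mol
V(Na2S2O3) = 0.01494 mol / 0.3358 mol/L = 0.04450 L = 44.50 mL

44.50 mL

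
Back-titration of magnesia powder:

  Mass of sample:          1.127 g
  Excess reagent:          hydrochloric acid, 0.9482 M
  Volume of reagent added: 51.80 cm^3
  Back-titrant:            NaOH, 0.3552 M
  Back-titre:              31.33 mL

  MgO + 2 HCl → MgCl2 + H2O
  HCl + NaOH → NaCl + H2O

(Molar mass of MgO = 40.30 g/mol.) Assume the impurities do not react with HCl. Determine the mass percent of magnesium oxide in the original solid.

n(HCl) added = 0.05180 × 0.9482 = 0.04912 mol
n(NaOH) used in back-titration = 0.03133 × 0.3552 = 0.01113 mol
n(HCl) left over = 0.01113 mol (1:1 ratio)
n(HCl) consumed by analyte = 0.04912 − 0.01113 = 0.03799 mol
From the 1:2 ratio, n(MgO) = 1/2 × 0.03799 = 0.01899 mol
mass of MgO = 0.01899 × 40.30 = 0.7655 g
% MgO = 0.7655 / 1.127 × 100 = 67.92 %

67.92 %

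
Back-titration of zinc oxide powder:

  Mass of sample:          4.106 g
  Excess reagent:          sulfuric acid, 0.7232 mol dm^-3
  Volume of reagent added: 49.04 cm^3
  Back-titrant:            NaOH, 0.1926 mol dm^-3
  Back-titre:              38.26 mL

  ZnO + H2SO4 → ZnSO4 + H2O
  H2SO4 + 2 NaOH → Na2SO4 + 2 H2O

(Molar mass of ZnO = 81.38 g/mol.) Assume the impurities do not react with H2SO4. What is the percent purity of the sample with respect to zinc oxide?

n(H2SO4) added = 0.04904 × 0.7232 = 0.03547 mol
n(NaOH) used in back-titration = 0.03826 × 0.1926 = 7.369 × 10^-3 mol
From the 1:2 ratio, n(H2SO4) left over = 1/2 × 7.369 × 10^-3 = 3.684 × 10^-3 mol
n(H2SO4) consumed by analyte = 0.03547 − 3.684 × 10^-3 = 0.03178 mol
n(ZnO) = 0.03178 mol (1:1 ratio)
mass of ZnO = 0.03178 × 81.38 = 2.586 g
% ZnO = 2.586 / 4.106 × 100 = 62.99 %

62.99 %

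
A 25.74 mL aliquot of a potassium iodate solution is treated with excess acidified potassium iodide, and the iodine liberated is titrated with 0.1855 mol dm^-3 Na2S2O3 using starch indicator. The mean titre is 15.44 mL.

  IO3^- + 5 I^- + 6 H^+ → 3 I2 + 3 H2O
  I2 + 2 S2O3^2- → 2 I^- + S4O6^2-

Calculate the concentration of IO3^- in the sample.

n(S2O3^2-) = 0.01544 × 0.1855 = 2.864 × 10^-3 mol
n(I2) = n(S2O3^2-)/2 = 1.432 × 10^-3 mol
From the 1:3 ratio, n(IO3^-) in the aliquot = 1/3 × 1.432 × 10^-3 = 4.774 × 10^-4 mol
[IO3^-] = 4.774 × 10^-4 / 0.02574 = 0.01855 mol/L

0.01855 mol/L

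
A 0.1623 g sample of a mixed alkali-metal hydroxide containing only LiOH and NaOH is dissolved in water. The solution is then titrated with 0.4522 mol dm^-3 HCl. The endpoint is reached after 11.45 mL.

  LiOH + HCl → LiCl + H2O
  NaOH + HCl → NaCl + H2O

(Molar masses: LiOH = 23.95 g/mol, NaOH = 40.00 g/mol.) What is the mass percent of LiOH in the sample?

n(HCl) = 0.01145 × 0.4522 = 5.178 × 10^-3 mol
Let x = n(LiOH), y = n(NaOH).
Titrant: 1x + 1y = 5.178 × 10^-3;  mass: 23.95x + 40.00y = 0.1623
Solving, x = 2.792 × 10^-3 mol, y = 2.386 × 10^-3 mol
mass of LiOH = 2.792 × 10^-3 × 23.95 = 0.06686 g
% LiOH = 0.06686 / 0.1623 × 100 = 41.20 %

41.20 %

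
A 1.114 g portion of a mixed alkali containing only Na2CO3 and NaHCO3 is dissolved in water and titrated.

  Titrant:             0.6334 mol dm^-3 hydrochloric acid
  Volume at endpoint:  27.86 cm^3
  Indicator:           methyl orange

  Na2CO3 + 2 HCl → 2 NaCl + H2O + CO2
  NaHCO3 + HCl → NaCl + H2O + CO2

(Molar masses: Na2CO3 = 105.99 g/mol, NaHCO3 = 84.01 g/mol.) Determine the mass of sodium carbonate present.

n(HCl) = 0.02786 × 0.6334 = 0.01765 mol
Let x = n(Na2CO3), y = n(NaHCO3).
Titrant: 2x + 1y = 0.01765;  mass: 105.99x + 84.01y = 1.114
Solving, x = 5.940 × 10^-3 mol, y = 5.766 × 10^-3 mol
mass of Na2CO3 = 5.940 × 10^-3 × 105.99 = 0.6296 g

0.6296 g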